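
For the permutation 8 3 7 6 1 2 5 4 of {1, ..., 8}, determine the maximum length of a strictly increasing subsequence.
3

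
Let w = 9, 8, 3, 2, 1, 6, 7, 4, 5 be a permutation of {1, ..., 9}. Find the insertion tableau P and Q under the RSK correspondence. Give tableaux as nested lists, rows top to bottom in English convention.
Insert each entry of the permutation into P by Schensted row insertion, recording in Q the position of each new cell.

Insert 9: appended to row 1. P = [[9]].
Insert 8: 8 bumps 9 from row 1; 9 starts row 2. P = [[8], [9]].
Insert 3: 3 bumps 8 from row 1; 8 bumps 9 from row 2; 9 starts row 3. P = [[3], [8], [9]].
Insert 2: 2 bumps 3 from row 1; 3 bumps 8 from row 2; 8 bumps 9 from row 3; 9 starts row 4. P = [[2], [3], [8], [9]].
Insert 1: 1 bumps 2 from row 1; 2 bumps 3 from row 2; 3 bumps 8 from row 3; 8 bumps 9 from row 4; 9 starts row 5. P = [[1], [2], [3], [8], [9]].
Insert 6: appended to row 1. P = [[1, 6], [2], [3], [8], [9]].
Insert 7: appended to row 1. P = [[1, 6, 7], [2], [3], [8], [9]].
Insert 4: 4 bumps 6 from row 1; 6 appends to row 2. P = [[1, 4, 7], [2, 6], [3], [8], [9]].
Insert 5: 5 bumps 7 from row 1; 7 appends to row 2. P = [[1, 4, 5], [2, 6, 7], [3], [8], [9]].

So P = [[1, 4, 5], [2, 6, 7], [3], [8], [9]], Q = [[1, 6, 7], [2, 8, 9], [3], [4], [5]].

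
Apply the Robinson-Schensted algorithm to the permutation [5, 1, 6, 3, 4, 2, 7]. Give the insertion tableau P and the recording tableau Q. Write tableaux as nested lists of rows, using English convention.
Insert each entry of the permutation into P by Schensted row insertion, recording in Q the position of each new cell.

After inserting 5: P = [[5]].
After inserting 1: P = [[1], [5]].
After inserting 6: P = [[1, 6], [5]].
After inserting 3: P = [[1, 3], [5, 6]].
After inserting 4: P = [[1, 3, 4], [5, 6]].
After inserting 2: P = [[1, 2, 4], [3, 6], [5]].
After inserting 7: P = [[1, 2, 4, 7], [3, 6], [5]].

So P = [[1, 2, 4, 7], [3, 6], [5]], Q = [[1, 3, 5, 7], [2, 4], [6]].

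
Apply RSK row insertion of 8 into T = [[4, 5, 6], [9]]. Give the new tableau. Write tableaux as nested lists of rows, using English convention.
[[4, 5, 6, 8], [9]]

8 is larger than every entry of row 1, so it is appended to row 1. The new tableau is [[4, 5, 6, 8], [9]].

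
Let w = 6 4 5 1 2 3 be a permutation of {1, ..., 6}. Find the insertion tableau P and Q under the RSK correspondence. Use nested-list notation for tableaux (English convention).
P = [[1, 2, 3], [4, 5], [6]], Q = [[1, 3, 6], [2, 5], [4]]

Insert each entry of the permutation into P by Schensted row insertion, recording in Q the position of each new cell.

After inserting 6: P = [[6]].
After inserting 4: P = [[4], [6]].
After inserting 5: P = [[4, 5], [6]].
After inserting 1: P = [[1, 5], [4], [6]].
After inserting 2: P = [[1, 2], [4, 5], [6]].
After inserting 3: P = [[1, 2, 3], [4, 5], [6]].

So P = [[1, 2, 3], [4, 5], [6]], Q = [[1, 3, 6], [2, 5], [4]].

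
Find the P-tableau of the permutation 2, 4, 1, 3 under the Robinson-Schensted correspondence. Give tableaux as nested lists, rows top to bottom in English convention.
Insert 2: appended to row 1. P = [[2]].
Insert 4: appended to row 1. P = [[2, 4]].
Insert 1: 1 bumps 2 from row 1; 2 starts row 2. P = [[1, 4], [2]].
Insert 3: 3 bumps 4 from row 1; 4 appends to row 2. P = [[1, 3], [2, 4]].

So P = [[1, 3], [2, 4]].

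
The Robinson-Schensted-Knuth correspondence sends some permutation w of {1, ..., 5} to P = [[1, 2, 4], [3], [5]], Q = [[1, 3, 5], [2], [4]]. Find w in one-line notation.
5 1 3 2 4

Reverse RSK: for i = n, n-1, ..., 1, locate i in Q, remove the corresponding corner cell from P, and reverse-bump its entry up through P; the value ejected from row 1 is w(i).

So w = 5 1 3 2 4.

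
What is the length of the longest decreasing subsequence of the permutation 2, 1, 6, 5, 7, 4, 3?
4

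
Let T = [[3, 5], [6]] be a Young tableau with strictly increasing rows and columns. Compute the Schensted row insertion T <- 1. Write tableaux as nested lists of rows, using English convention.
[[1, 5], [3], [6]]

In row 1, 1 replaces 3 (the leftmost entry greater than 1); 3 is bumped to row 2. In row 2, 3 replaces 6 (the leftmost entry greater than 3); 6 is bumped to row 3. 6 starts a new row 3. The new tableau is [[1, 5], [3], [6]].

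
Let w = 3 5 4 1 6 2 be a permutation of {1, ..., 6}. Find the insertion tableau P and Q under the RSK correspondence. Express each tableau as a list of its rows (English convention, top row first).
P = [[1, 2, 6], [3, 4], [5]], Q = [[1, 2, 5], [3, 6], [4]]

Insert each entry of the permutation into P by Schensted row insertion, recording in Q the position of each new cell.

Insert 3: appended to row 1. P = [[3]], Q = [[1]].
Insert 5: appended to row 1. P = [[3, 5]], Q = [[1, 2]].
Insert 4: 4 bumps 5 from row 1; 5 starts row 2. P = [[3, 4], [5]], Q = [[1, 2], [3]].
Insert 1: 1 bumps 3 from row 1; 3 bumps 5 from row 2; 5 starts row 3. P = [[1, 4], [3], [5]], Q = [[1, 2], [3], [4]].
Insert 6: appended to row 1. P = [[1, 4, 6], [3], [5]], Q = [[1, 2, 5], [3], [4]].
Insert 2: 2 bumps 4 from row 1; 4 appends to row 2. P = [[1, 2, 6], [3, 4], [5]], Q = [[1, 2, 5], [3, 6], [4]].

So P = [[1, 2, 6], [3, 4], [5]], Q = [[1, 2, 5], [3, 6], [4]].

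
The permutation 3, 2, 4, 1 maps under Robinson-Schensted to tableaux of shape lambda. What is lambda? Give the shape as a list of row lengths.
Row-insert each entry into an empty tableau.

After inserting 3: P = [[3]].
After inserting 2: P = [[2], [3]].
After inserting 4: P = [[2, 4], [3]].
After inserting 1: P = [[1, 4], [2], [3]].

The final insertion tableau P = [[1, 4], [2], [3]] has shape [2, 1, 1].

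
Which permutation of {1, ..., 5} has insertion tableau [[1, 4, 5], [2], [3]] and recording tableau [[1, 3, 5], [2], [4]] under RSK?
Reverse RSK: for i = n, n-1, ..., 1, locate i in Q, remove the corresponding corner cell from P, and reverse-bump its entry up through P; the value ejected from row 1 is w(i).

So w = 3 2 4 1 5.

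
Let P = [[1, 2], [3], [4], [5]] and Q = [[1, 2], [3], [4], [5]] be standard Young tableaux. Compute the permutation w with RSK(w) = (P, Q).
1 5 4 3 2

Reverse the RSK construction: for i from n down to 1, find the cell of Q containing i, remove the entry at that cell from P, and reverse-bump it up through P; the value ejected from row 1 is w(i).

Step i=5: Q has 5 at row 4, column 1; remove 5 from row 4 of P and reverse-bump: 5 enters row 3 and ejects 4; 4 enters row 2 and ejects 3; 3 enters row 1 and ejects 2. So w(5) = 2. P is now [[1, 3], [4], [5]].
Step i=4: Q has 4 at row 3, column 1; remove 5 from row 3 of P and reverse-bump: 5 enters row 2 and ejects 4; 4 enters row 1 and ejects 3. So w(4) = 3. P is now [[1, 4], [5]].
Step i=3: Q has 3 at row 2, column 1; remove 5 from row 2 of P and reverse-bump: 5 enters row 1 and ejects 4. So w(3) = 4. P is now [[1, 5]].
Step i=2: Q has 2 at row 1, column 2; remove that cell from P, ejecting 5. So w(2) = 5. P is now [[1]].
Step i=1: Q has 1 at row 1, column 1; remove that cell from P, ejecting 1. So w(1) = 1. P is now [].

So w = 1 5 4 3 2.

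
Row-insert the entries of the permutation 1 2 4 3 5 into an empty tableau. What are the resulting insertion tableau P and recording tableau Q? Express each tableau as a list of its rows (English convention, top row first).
Insert each entry of the permutation into P by Schensted row insertion, recording in Q the position of each new cell.

After inserting 1: P = [[1]].
After inserting 2: P = [[1, 2]].
After inserting 4: P = [[1, 2, 4]].
After inserting 3: P = [[1, 2, 3], [4]].
After inserting 5: P = [[1, 2, 3, 5], [4]].

So P = [[1, 2, 3, 5], [4]], Q = [[1, 2, 3, 5], [4]].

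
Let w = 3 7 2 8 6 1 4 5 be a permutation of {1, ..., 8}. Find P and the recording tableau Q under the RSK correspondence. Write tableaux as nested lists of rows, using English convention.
Insert each entry of the permutation into P by Schensted row insertion, recording in Q the position of each new cell.

After inserting 3: P = [[3]].
After inserting 7: P = [[3, 7]].
After inserting 2: P = [[2, 7], [3]].
After inserting 8: P = [[2, 7, 8], [3]].
After inserting 6: P = [[2, 6, 8], [3, 7]].
After inserting 1: P = [[1, 6, 8], [2, 7], [3]].
After inserting 4: P = [[1, 4, 8], [2, 6], [3, 7]].
After inserting 5: P = [[1, 4, 5], [2, 6, 8], [3, 7]].

So P = [[1, 4, 5], [2, 6, 8], [3, 7]], Q = [[1, 2, 4], [3, 5, 8], [6, 7]].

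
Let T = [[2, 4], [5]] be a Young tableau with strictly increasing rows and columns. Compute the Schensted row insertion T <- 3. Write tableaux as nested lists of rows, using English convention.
In row 1, 3 replaces 4 (the leftmost entry greater than 3); 4 is bumped to row 2. In row 2, 4 replaces 5 (the leftmost entry greater than 4); 5 is bumped to row 3. 5 starts a new row 3. The new tableau is [[2, 3], [4], [5]].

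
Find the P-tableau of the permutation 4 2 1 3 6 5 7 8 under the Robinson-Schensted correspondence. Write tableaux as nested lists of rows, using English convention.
Insert 4: appended to row 1. P = [[4]].
Insert 2: 2 bumps 4 from row 1; 4 starts row 2. P = [[2], [4]].
Insert 1: 1 bumps 2 from row 1; 2 bumps 4 from row 2; 4 starts row 3. P = [[1], [2], [4]].
Insert 3: appended to row 1. P = [[1, 3], [2], [4]].
Insert 6: appended to row 1. P = [[1, 3, 6], [2], [4]].
Insert 5: 5 bumps 6 from row 1; 6 appends to row 2. P = [[1, 3, 5], [2, 6], [4]].
Insert 7: appended to row 1. P = [[1, 3, 5, 7], [2, 6], [4]].
Insert 8: appended to row 1. P = [[1, 3, 5, 7, 8], [2, 6], [4]].

So P = [[1, 3, 5, 7, 8], [2, 6], [4]].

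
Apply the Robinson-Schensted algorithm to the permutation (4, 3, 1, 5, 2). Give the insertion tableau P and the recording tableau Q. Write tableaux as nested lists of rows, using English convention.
Insert each entry of the permutation into P by Schensted row insertion, recording in Q the position of each new cell.

After inserting 4: P = [[4]].
After inserting 3: P = [[3], [4]].
After inserting 1: P = [[1], [3], [4]].
After inserting 5: P = [[1, 5], [3], [4]].
After inserting 2: P = [[1, 2], [3, 5], [4]].

So P = [[1, 2], [3, 5], [4]], Q = [[1, 4], [2, 5], [3]].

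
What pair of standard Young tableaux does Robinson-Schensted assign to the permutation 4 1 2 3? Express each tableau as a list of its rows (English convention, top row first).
Insert each entry of the permutation into P by Schensted row insertion, recording in Q the position of each new cell.

Insert 4: appended to row 1. P = [[4]], Q = [[1]].
Insert 1: 1 bumps 4 from row 1; 4 starts row 2. P = [[1], [4]], Q = [[1], [2]].
Insert 2: appended to row 1. P = [[1, 2], [4]], Q = [[1, 3], [2]].
Insert 3: appended to row 1. P = [[1, 2, 3], [4]], Q = [[1, 3, 4], [2]].

So P = [[1, 2, 3], [4]], Q = [[1, 3, 4], [2]].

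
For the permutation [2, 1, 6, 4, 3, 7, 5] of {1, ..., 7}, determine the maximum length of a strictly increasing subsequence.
3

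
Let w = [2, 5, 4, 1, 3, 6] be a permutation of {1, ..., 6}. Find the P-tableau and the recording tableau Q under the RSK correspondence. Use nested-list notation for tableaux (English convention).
P = [[1, 3, 6], [2, 4], [5]], Q = [[1, 2, 6], [3, 5], [4]]

Insert each entry of the permutation into P by Schensted row insertion, recording in Q the position of each new cell.

Insert 2: appended to row 1. P = [[2]].
Insert 5: appended to row 1. P = [[2, 5]].
Insert 4: 4 bumps 5 from row 1; 5 starts row 2. P = [[2, 4], [5]].
Insert 1: 1 bumps 2 from row 1; 2 bumps 5 from row 2; 5 starts row 3. P = [[1, 4], [2], [5]].
Insert 3: 3 bumps 4 from row 1; 4 appends to row 2. P = [[1, 3], [2, 4], [5]].
Insert 6: appended to row 1. P = [[1, 3, 6], [2, 4], [5]].

So P = [[1, 3, 6], [2, 4], [5]], Q = [[1, 2, 6], [3, 5], [4]].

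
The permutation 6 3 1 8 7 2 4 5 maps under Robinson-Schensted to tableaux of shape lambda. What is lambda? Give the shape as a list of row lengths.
[4, 2, 2]

Row-insert each entry into an empty tableau.

After inserting 6: P = [[6]].
After inserting 3: P = [[3], [6]].
After inserting 1: P = [[1], [3], [6]].
After inserting 8: P = [[1, 8], [3], [6]].
After inserting 7: P = [[1, 7], [3, 8], [6]].
After inserting 2: P = [[1, 2], [3, 7], [6, 8]].
After inserting 4: P = [[1, 2, 4], [3, 7], [6, 8]].
After inserting 5: P = [[1, 2, 4, 5], [3, 7], [6, 8]].

The final insertion tableau P = [[1, 2, 4, 5], [3, 7], [6, 8]] has shape [4, 2, 2].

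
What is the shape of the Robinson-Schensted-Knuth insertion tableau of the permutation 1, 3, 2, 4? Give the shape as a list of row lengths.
Row-insert each entry into an empty tableau.

After inserting 1: P = [[1]].
After inserting 3: P = [[1, 3]].
After inserting 2: P = [[1, 2], [3]].
After inserting 4: P = [[1, 2, 4], [3]].

The final insertion tableau P = [[1, 2, 4], [3]] has shape [3, 1].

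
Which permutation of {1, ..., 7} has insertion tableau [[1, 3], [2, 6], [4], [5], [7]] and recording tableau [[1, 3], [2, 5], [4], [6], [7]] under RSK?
7 5 6 2 4 3 1

Reverse the RSK construction: for i from n down to 1, find the cell of Q containing i, remove the entry at that cell from P, and reverse-bump it up through P; the value ejected from row 1 is w(i).

Step i=7: Q has 7 at row 5, column 1; remove 7 from row 5 of P and reverse-bump: 7 enters row 4 and ejects 5; 5 enters row 3 and ejects 4; 4 enters row 2 and ejects 2; 2 enters row 1 and ejects 1. So w(7) = 1. P is now [[2, 3], [4, 6], [5], [7]].
Step i=6: Q has 6 at row 4, column 1; remove 7 from row 4 of P and reverse-bump: 7 enters row 3 and ejects 5; 5 enters row 2 and ejects 4; 4 enters row 1 and ejects 3. So w(6) = 3. P is now [[2, 4], [5, 6], [7]].
Step i=5: Q has 5 at row 2, column 2; remove 6 from row 2 of P and reverse-bump: 6 enters row 1 and ejects 4. So w(5) = 4. P is now [[2, 6], [5], [7]].
Step i=4: Q has 4 at row 3, column 1; remove 7 from row 3 of P and reverse-bump: 7 enters row 2 and ejects 5; 5 enters row 1 and ejects 2. So w(4) = 2. P is now [[5, 6], [7]].
Step i=3: Q has 3 at row 1, column 2; remove that cell from P, ejecting 6. So w(3) = 6. P is now [[5], [7]].
Step i=2: Q has 2 at row 2, column 1; remove 7 from row 2 of P and reverse-bump: 7 enters row 1 and ejects 5. So w(2) = 5. P is now [[7]].
Step i=1: Q has 1 at row 1, column 1; remove that cell from P, ejecting 7. So w(1) = 7. P is now [].

So w = 7 5 6 2 4 3 1.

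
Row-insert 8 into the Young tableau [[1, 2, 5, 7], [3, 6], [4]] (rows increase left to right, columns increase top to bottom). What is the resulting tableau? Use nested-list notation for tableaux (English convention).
8 is larger than every entry of row 1, so it is appended to row 1. The new tableau is [[1, 2, 5, 7, 8], [3, 6], [4]].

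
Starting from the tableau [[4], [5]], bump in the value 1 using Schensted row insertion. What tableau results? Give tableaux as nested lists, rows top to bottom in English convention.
[[1], [4], [5]]

In row 1, 1 replaces 4 (the leftmost entry greater than 1); 4 is bumped to row 2. In row 2, 4 replaces 5 (the leftmost entry greater than 4); 5 is bumped to row 3. 5 starts a new row 3. The new tableau is [[1], [4], [5]].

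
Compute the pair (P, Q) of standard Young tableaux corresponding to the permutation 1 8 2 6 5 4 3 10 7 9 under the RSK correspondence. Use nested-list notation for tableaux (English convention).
P = [[1, 2, 3, 7, 9], [4, 10], [5], [6], [8]], Q = [[1, 2, 4, 8, 10], [3, 9], [5], [6], [7]]

Insert each entry of the permutation into P by Schensted row insertion, recording in Q the position of each new cell.

Insert 1: appended to row 1. P = [[1]].
Insert 8: appended to row 1. P = [[1, 8]].
Insert 2: 2 bumps 8 from row 1; 8 starts row 2. P = [[1, 2], [8]].
Insert 6: appended to row 1. P = [[1, 2, 6], [8]].
Insert 5: 5 bumps 6 from row 1; 6 bumps 8 from row 2; 8 starts row 3. P = [[1, 2, 5], [6], [8]].
Insert 4: 4 bumps 5 from row 1; 5 bumps 6 from row 2; 6 bumps 8 from row 3; 8 starts row 4. P = [[1, 2, 4], [5], [6], [8]].
Insert 3: 3 bumps 4 from row 1; 4 bumps 5 from row 2; 5 bumps 6 from row 3; 6 bumps 8 from row 4; 8 starts row 5. P = [[1, 2, 3], [4], [5], [6], [8]].
Insert 10: appended to row 1. P = [[1, 2, 3, 10], [4], [5], [6], [8]].
Insert 7: 7 bumps 10 from row 1; 10 appends to row 2. P = [[1, 2, 3, 7], [4, 10], [5], [6], [8]].
Insert 9: appended to row 1. P = [[1, 2, 3, 7, 9], [4, 10], [5], [6], [8]].

So P = [[1, 2, 3, 7, 9], [4, 10], [5], [6], [8]], Q = [[1, 2, 4, 8, 10], [3, 9], [5], [6], [7]].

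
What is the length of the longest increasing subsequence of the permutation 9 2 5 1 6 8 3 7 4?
4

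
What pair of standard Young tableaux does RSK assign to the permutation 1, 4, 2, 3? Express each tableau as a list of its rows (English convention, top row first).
Insert each entry of the permutation into P by Schensted row insertion, recording in Q the position of each new cell.

Insert 1: appended to row 1. P = [[1]].
Insert 4: appended to row 1. P = [[1, 4]].
Insert 2: 2 bumps 4 from row 1; 4 starts row 2. P = [[1, 2], [4]].
Insert 3: appended to row 1. P = [[1, 2, 3], [4]].

So P = [[1, 2, 3], [4]], Q = [[1, 2, 4], [3]].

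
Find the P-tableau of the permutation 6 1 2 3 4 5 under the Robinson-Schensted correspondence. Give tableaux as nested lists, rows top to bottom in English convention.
Insert 6: appended to row 1. P = [[6]].
Insert 1: 1 bumps 6 from row 1; 6 starts row 2. P = [[1], [6]].
Insert 2: appended to row 1. P = [[1, 2], [6]].
Insert 3: appended to row 1. P = [[1, 2, 3], [6]].
Insert 4: appended to row 1. P = [[1, 2, 3, 4], [6]].
Insert 5: appended to row 1. P = [[1, 2, 3, 4, 5], [6]].

So P = [[1, 2, 3, 4, 5], [6]].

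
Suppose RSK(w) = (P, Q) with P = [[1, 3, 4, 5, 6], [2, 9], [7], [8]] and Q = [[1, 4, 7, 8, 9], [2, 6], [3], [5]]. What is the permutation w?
Reverse the RSK construction: for i from n down to 1, find the cell of Q containing i, remove the entry at that cell from P, and reverse-bump it up through P; the value ejected from row 1 is w(i).

Step i=9: Q has 9 at row 1, column 5; remove that cell from P, ejecting 6. So w(9) = 6. P is now [[1, 3, 4, 5], [2, 9], [7], [8]].
Step i=8: Q has 8 at row 1, column 4; remove that cell from P, ejecting 5. So w(8) = 5. P is now [[1, 3, 4], [2, 9], [7], [8]].
Step i=7: Q has 7 at row 1, column 3; remove that cell from P, ejecting 4. So w(7) = 4. P is now [[1, 3], [2, 9], [7], [8]].
Step i=6: Q has 6 at row 2, column 2; remove 9 from row 2 of P and reverse-bump: 9 enters row 1 and ejects 3. So w(6) = 3. P is now [[1, 9], [2], [7], [8]].
Step i=5: Q has 5 at row 4, column 1; remove 8 from row 4 of P and reverse-bump: 8 enters row 3 and ejects 7; 7 enters row 2 and ejects 2; 2 enters row 1 and ejects 1. So w(5) = 1. P is now [[2, 9], [7], [8]].
Step i=4: Q has 4 at row 1, column 2; remove that cell from P, ejecting 9. So w(4) = 9. P is now [[2], [7], [8]].
Step i=3: Q has 3 at row 3, column 1; remove 8 from row 3 of P and reverse-bump: 8 enters row 2 and ejects 7; 7 enters row 1 and ejects 2. So w(3) = 2. P is now [[7], [8]].
Step i=2: Q has 2 at row 2, column 1; remove 8 from row 2 of P and reverse-bump: 8 enters row 1 and ejects 7. So w(2) = 7. P is now [[8]].
Step i=1: Q has 1 at row 1, column 1; remove that cell from P, ejecting 8. So w(1) = 8. P is now [].

So w = 8 7 2 9 1 3 4 5 6.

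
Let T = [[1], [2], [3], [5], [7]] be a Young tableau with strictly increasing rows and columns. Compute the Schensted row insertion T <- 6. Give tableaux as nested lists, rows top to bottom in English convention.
6 is larger than every entry of row 1, so it is appended to row 1. The new tableau is [[1, 6], [2], [3], [5], [7]].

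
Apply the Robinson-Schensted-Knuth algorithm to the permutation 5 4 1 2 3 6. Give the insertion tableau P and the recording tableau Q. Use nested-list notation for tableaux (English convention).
Insert each entry of the permutation into P by Schensted row insertion, recording in Q the position of each new cell.

Insert 5: appended to row 1. P = [[5]], Q = [[1]].
Insert 4: 4 bumps 5 from row 1; 5 starts row 2. P = [[4], [5]], Q = [[1], [2]].
Insert 1: 1 bumps 4 from row 1; 4 bumps 5 from row 2; 5 starts row 3. P = [[1], [4], [5]], Q = [[1], [2], [3]].
Insert 2: appended to row 1. P = [[1, 2], [4], [5]], Q = [[1, 4], [2], [3]].
Insert 3: appended to row 1. P = [[1, 2, 3], [4], [5]], Q = [[1, 4, 5], [2], [3]].
Insert 6: appended to row 1. P = [[1, 2, 3, 6], [4], [5]], Q = [[1, 4, 5, 6], [2], [3]].

So P = [[1, 2, 3, 6], [4], [5]], Q = [[1, 4, 5, 6], [2], [3]].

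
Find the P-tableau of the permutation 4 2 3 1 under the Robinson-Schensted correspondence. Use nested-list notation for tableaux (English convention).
Insert 4: appended to row 1. P = [[4]].
Insert 2: 2 bumps 4 from row 1; 4 starts row 2. P = [[2], [4]].
Insert 3: appended to row 1. P = [[2, 3], [4]].
Insert 1: 1 bumps 2 from row 1; 2 bumps 4 from row 2; 4 starts row 3. P = [[1, 3], [2], [4]].

So P = [[1, 3], [2], [4]].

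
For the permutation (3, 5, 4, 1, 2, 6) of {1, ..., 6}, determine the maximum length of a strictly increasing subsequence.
3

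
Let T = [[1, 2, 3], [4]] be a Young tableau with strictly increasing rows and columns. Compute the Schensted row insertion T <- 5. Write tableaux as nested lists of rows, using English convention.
[[1, 2, 3, 5], [4]]

5 is larger than every entry of row 1, so it is appended to row 1. The new tableau is [[1, 2, 3, 5], [4]].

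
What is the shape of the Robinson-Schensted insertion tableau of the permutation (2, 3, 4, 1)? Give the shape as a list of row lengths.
[3, 1]

Row-insert each entry into an empty tableau.

After inserting 2: P = [[2]].
After inserting 3: P = [[2, 3]].
After inserting 4: P = [[2, 3, 4]].
After inserting 1: P = [[1, 3, 4], [2]].

The final insertion tableau P = [[1, 3, 4], [2]] has shape [3, 1].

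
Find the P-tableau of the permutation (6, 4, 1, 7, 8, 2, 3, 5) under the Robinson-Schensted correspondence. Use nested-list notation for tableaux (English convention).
After inserting 6: P = [[6]].
After inserting 4: P = [[4], [6]].
After inserting 1: P = [[1], [4], [6]].
After inserting 7: P = [[1, 7], [4], [6]].
After inserting 8: P = [[1, 7, 8], [4], [6]].
After inserting 2: P = [[1, 2, 8], [4, 7], [6]].
After inserting 3: P = [[1, 2, 3], [4, 7, 8], [6]].
After inserting 5: P = [[1, 2, 3, 5], [4, 7, 8], [6]].

So P = [[1, 2, 3, 5], [4, 7, 8], [6]].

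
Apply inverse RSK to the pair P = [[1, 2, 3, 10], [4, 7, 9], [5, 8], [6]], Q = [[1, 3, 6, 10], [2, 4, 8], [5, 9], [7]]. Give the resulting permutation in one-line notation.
6 1 8 5 4 9 2 7 3 10

Reverse the RSK construction: for i from n down to 1, find the cell of Q containing i, remove the entry at that cell from P, and reverse-bump it up through P; the value ejected from row 1 is w(i).

Step i=10: Q has 10 at row 1, column 4; remove that cell from P, ejecting 10. So w(10) = 10. P is now [[1, 2, 3], [4, 7, 9], [5, 8], [6]].
Step i=9: Q has 9 at row 3, column 2; remove 8 from row 3 of P and reverse-bump: 8 enters row 2 and ejects 7; 7 enters row 1 and ejects 3. So w(9) = 3. P is now [[1, 2, 7], [4, 8, 9], [5], [6]].
Step i=8: Q has 8 at row 2, column 3; remove 9 from row 2 of P and reverse-bump: 9 enters row 1 and ejects 7. So w(8) = 7. P is now [[1, 2, 9], [4, 8], [5], [6]].
Step i=7: Q has 7 at row 4, column 1; remove 6 from row 4 of P and reverse-bump: 6 enters row 3 and ejects 5; 5 enters row 2 and ejects 4; 4 enters row 1 and ejects 2. So w(7) = 2. P is now [[1, 4, 9], [5, 8], [6]].
Step i=6: Q has 6 at row 1, column 3; remove that cell from P, ejecting 9. So w(6) = 9. P is now [[1, 4], [5, 8], [6]].
Step i=5: Q has 5 at row 3, column 1; remove 6 from row 3 of P and reverse-bump: 6 enters row 2 and ejects 5; 5 enters row 1 and ejects 4. So w(5) = 4. P is now [[1, 5], [6, 8]].
Step i=4: Q has 4 at row 2, column 2; remove 8 from row 2 of P and reverse-bump: 8 enters row 1 and ejects 5. So w(4) = 5. P is now [[1, 8], [6]].
Step i=3: Q has 3 at row 1, column 2; remove that cell from P, ejecting 8. So w(3) = 8. P is now [[1], [6]].
Step i=2: Q has 2 at row 2, column 1; remove 6 from row 2 of P and reverse-bump: 6 enters row 1 and ejects 1. So w(2) = 1. P is now [[6]].
Step i=1: Q has 1 at row 1, column 1; remove that cell from P, ejecting 6. So w(1) = 6. P is now [].

So w = 6 1 8 5 4 9 2 7 3 10.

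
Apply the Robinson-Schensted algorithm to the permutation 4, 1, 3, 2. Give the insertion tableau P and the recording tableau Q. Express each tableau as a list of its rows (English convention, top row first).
P = [[1, 2], [3], [4]], Q = [[1, 3], [2], [4]]

Insert each entry of the permutation into P by Schensted row insertion, recording in Q the position of each new cell.

Insert 4: appended to row 1. P = [[4]].
Insert 1: 1 bumps 4 from row 1; 4 starts row 2. P = [[1], [4]].
Insert 3: appended to row 1. P = [[1, 3], [4]].
Insert 2: 2 bumps 3 from row 1; 3 bumps 4 from row 2; 4 starts row 3. P = [[1, 2], [3], [4]].

So P = [[1, 2], [3], [4]], Q = [[1, 3], [2], [4]].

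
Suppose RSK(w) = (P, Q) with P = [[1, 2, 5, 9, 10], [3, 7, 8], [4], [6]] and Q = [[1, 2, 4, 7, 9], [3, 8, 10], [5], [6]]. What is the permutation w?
Reverse the RSK construction: for i from n down to 1, find the cell of Q containing i, remove the entry at that cell from P, and reverse-bump it up through P; the value ejected from row 1 is w(i).

Step i=10: Q has 10 at row 2, column 3; remove 8 from row 2 of P and reverse-bump: 8 enters row 1 and ejects 5. So w(10) = 5. P is now [[1, 2, 8, 9, 10], [3, 7], [4], [6]].
Step i=9: Q has 9 at row 1, column 5; remove that cell from P, ejecting 10. So w(9) = 10. P is now [[1, 2, 8, 9], [3, 7], [4], [6]].
Step i=8: Q has 8 at row 2, column 2; remove 7 from row 2 of P and reverse-bump: 7 enters row 1 and ejects 2. So w(8) = 2. P is now [[1, 7, 8, 9], [3], [4], [6]].
Step i=7: Q has 7 at row 1, column 4; remove that cell from P, ejecting 9. So w(7) = 9. P is now [[1, 7, 8], [3], [4], [6]].
Step i=6: Q has 6 at row 4, column 1; remove 6 from row 4 of P and reverse-bump: 6 enters row 3 and ejects 4; 4 enters row 2 and ejects 3; 3 enters row 1 and ejects 1. So w(6) = 1. P is now [[3, 7, 8], [4], [6]].
Step i=5: Q has 5 at row 3, column 1; remove 6 from row 3 of P and reverse-bump: 6 enters row 2 and ejects 4; 4 enters row 1 and ejects 3. So w(5) = 3. P is now [[4, 7, 8], [6]].
Step i=4: Q has 4 at row 1, column 3; remove that cell from P, ejecting 8. So w(4) = 8. P is now [[4, 7], [6]].
Step i=3: Q has 3 at row 2, column 1; remove 6 from row 2 of P and reverse-bump: 6 enters row 1 and ejects 4. So w(3) = 4. P is now [[6, 7]].
Step i=2: Q has 2 at row 1, column 2; remove that cell from P, ejecting 7. So w(2) = 7. P is now [[6]].
Step i=1: Q has 1 at row 1, column 1; remove that cell from P, ejecting 6. So w(1) = 6. P is now [].

So w = 6 7 4 8 3 1 9 2 10 5.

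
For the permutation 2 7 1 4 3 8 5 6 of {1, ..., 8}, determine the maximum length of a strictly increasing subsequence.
4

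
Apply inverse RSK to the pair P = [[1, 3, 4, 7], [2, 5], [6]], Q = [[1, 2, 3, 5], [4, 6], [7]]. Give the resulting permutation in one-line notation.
2 3 6 1 7 5 4

Reverse RSK: for i = n, n-1, ..., 1, locate i in Q, remove the corresponding corner cell from P, and reverse-bump its entry up through P; the value ejected from row 1 is w(i).

So w = 2 3 6 1 7 5 4.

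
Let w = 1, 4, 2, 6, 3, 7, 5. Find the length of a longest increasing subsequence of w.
4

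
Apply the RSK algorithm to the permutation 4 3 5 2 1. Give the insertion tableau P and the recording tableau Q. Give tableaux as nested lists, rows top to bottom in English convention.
Insert each entry of the permutation into P by Schensted row insertion, recording in Q the position of each new cell.

Insert 4: appended to row 1. P = [[4]].
Insert 3: 3 bumps 4 from row 1; 4 starts row 2. P = [[3], [4]].
Insert 5: appended to row 1. P = [[3, 5], [4]].
Insert 2: 2 bumps 3 from row 1; 3 bumps 4 from row 2; 4 starts row 3. P = [[2, 5], [3], [4]].
Insert 1: 1 bumps 2 from row 1; 2 bumps 3 from row 2; 3 bumps 4 from row 3; 4 starts row 4. P = [[1, 5], [2], [3], [4]].

So P = [[1, 5], [2], [3], [4]], Q = [[1, 3], [2], [4], [5]].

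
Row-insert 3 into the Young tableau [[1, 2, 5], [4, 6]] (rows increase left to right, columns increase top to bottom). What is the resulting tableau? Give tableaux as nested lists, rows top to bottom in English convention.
In row 1, 3 replaces 5 (the leftmost entry greater than 3); 5 is bumped to row 2. In row 2, 5 replaces 6 (the leftmost entry greater than 5); 6 is bumped to row 3. 6 starts a new row 3. The new tableau is [[1, 2, 3], [4, 5], [6]].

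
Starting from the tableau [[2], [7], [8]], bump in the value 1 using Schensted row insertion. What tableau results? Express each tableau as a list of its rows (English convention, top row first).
In row 1, 1 replaces 2 (the leftmost entry greater than 1); 2 is bumped to row 2. In row 2, 2 replaces 7 (the leftmost entry greater than 2); 7 is bumped to row 3. In row 3, 7 replaces 8 (the leftmost entry greater than 7); 8 is bumped to row 4. 8 starts a new row 4. The new tableau is [[1], [2], [7], [8]].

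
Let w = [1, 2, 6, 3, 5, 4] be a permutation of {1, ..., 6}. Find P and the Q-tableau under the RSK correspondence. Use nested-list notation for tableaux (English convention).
Insert each entry of the permutation into P by Schensted row insertion, recording in Q the position of each new cell.

Insert 1: appended to row 1. P = [[1]].
Insert 2: appended to row 1. P = [[1, 2]].
Insert 6: appended to row 1. P = [[1, 2, 6]].
Insert 3: 3 bumps 6 from row 1; 6 starts row 2. P = [[1, 2, 3], [6]].
Insert 5: appended to row 1. P = [[1, 2, 3, 5], [6]].
Insert 4: 4 bumps 5 from row 1; 5 bumps 6 from row 2; 6 starts row 3. P = [[1, 2, 3, 4], [5], [6]].

So P = [[1, 2, 3, 4], [5], [6]], Q = [[1, 2, 3, 5], [4], [6]].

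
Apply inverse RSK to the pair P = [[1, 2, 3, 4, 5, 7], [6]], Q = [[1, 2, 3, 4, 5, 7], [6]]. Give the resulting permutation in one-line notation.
Reverse the RSK construction: for i from n down to 1, find the cell of Q containing i, remove the entry at that cell from P, and reverse-bump it up through P; the value ejected from row 1 is w(i).

Step i=7: Q has 7 at row 1, column 6; remove that cell from P, ejecting 7. So w(7) = 7. P is now [[1, 2, 3, 4, 5], [6]].
Step i=6: Q has 6 at row 2, column 1; remove 6 from row 2 of P and reverse-bump: 6 enters row 1 and ejects 5. So w(6) = 5. P is now [[1, 2, 3, 4, 6]].
Step i=5: Q has 5 at row 1, column 5; remove that cell from P, ejecting 6. So w(5) = 6. P is now [[1, 2, 3, 4]].
Step i=4: Q has 4 at row 1, column 4; remove that cell from P, ejecting 4. So w(4) = 4. P is now [[1, 2, 3]].
Step i=3: Q has 3 at row 1, column 3; remove that cell from P, ejecting 3. So w(3) = 3. P is now [[1, 2]].
Step i=2: Q has 2 at row 1, column 2; remove that cell from P, ejecting 2. So w(2) = 2. P is now [[1]].
Step i=1: Q has 1 at row 1, column 1; remove that cell from P, ejecting 1. So w(1) = 1. P is now [].

So w = 1 2 3 4 6 5 7.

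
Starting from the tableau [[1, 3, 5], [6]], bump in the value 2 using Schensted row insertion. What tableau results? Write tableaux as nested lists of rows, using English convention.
In row 1, 2 replaces 3 (the leftmost entry greater than 2); 3 is bumped to row 2. In row 2, 3 replaces 6 (the leftmost entry greater than 3); 6 is bumped to row 3. 6 starts a new row 3. The new tableau is [[1, 2, 5], [3], [6]].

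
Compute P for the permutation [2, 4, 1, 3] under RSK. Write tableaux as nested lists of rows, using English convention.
Insert 2: appended to row 1. P = [[2]].
Insert 4: appended to row 1. P = [[2, 4]].
Insert 1: 1 bumps 2 from row 1; 2 starts row 2. P = [[1, 4], [2]].
Insert 3: 3 bumps 4 from row 1; 4 appends to row 2. P = [[1, 3], [2, 4]].

So P = [[1, 3], [2, 4]].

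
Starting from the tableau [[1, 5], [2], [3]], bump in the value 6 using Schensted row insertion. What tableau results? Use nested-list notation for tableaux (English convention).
[[1, 5, 6], [2], [3]]

6 is larger than every entry of row 1, so it is appended to row 1. The new tableau is [[1, 5, 6], [2], [3]].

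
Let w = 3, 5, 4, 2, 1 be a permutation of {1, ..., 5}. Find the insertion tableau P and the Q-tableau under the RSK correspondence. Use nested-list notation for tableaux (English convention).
Insert each entry of the permutation into P by Schensted row insertion, recording in Q the position of each new cell.

Insert 3: appended to row 1. P = [[3]].
Insert 5: appended to row 1. P = [[3, 5]].
Insert 4: 4 bumps 5 from row 1; 5 starts row 2. P = [[3, 4], [5]].
Insert 2: 2 bumps 3 from row 1; 3 bumps 5 from row 2; 5 starts row 3. P = [[2, 4], [3], [5]].
Insert 1: 1 bumps 2 from row 1; 2 bumps 3 from row 2; 3 bumps 5 from row 3; 5 starts row 4. P = [[1, 4], [2], [3], [5]].

So P = [[1, 4], [2], [3], [5]], Q = [[1, 2], [3], [4], [5]].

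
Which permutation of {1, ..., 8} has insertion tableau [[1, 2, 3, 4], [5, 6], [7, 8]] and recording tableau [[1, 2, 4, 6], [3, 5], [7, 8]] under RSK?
1 7 2 8 5 6 3 4

Reverse the RSK construction: for i from n down to 1, find the cell of Q containing i, remove the entry at that cell from P, and reverse-bump it up through P; the value ejected from row 1 is w(i).

Step i=8: Q has 8 at row 3, column 2; remove 8 from row 3 of P and reverse-bump: 8 enters row 2 and ejects 6; 6 enters row 1 and ejects 4. So w(8) = 4. P is now [[1, 2, 3, 6], [5, 8], [7]].
Step i=7: Q has 7 at row 3, column 1; remove 7 from row 3 of P and reverse-bump: 7 enters row 2 and ejects 5; 5 enters row 1 and ejects 3. So w(7) = 3. P is now [[1, 2, 5, 6], [7, 8]].
Step i=6: Q has 6 at row 1, column 4; remove that cell from P, ejecting 6. So w(6) = 6. P is now [[1, 2, 5], [7, 8]].
Step i=5: Q has 5 at row 2, column 2; remove 8 from row 2 of P and reverse-bump: 8 enters row 1 and ejects 5. So w(5) = 5. P is now [[1, 2, 8], [7]].
Step i=4: Q has 4 at row 1, column 3; remove that cell from P, ejecting 8. So w(4) = 8. P is now [[1, 2], [7]].
Step i=3: Q has 3 at row 2, column 1; remove 7 from row 2 of P and reverse-bump: 7 enters row 1 and ejects 2. So w(3) = 2. P is now [[1, 7]].
Step i=2: Q has 2 at row 1, column 2; remove that cell from P, ejecting 7. So w(2) = 7. P is now [[1]].
Step i=1: Q has 1 at row 1, column 1; remove that cell from P, ejecting 1. So w(1) = 1. P is now [].

So w = 1 7 2 8 5 6 3 4.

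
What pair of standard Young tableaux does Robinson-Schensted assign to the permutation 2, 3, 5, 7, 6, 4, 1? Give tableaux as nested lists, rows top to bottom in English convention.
P = [[1, 3, 4, 6], [2], [5], [7]], Q = [[1, 2, 3, 4], [5], [6], [7]]

Insert each entry of the permutation into P by Schensted row insertion, recording in Q the position of each new cell.

After inserting 2: P = [[2]].
After inserting 3: P = [[2, 3]].
After inserting 5: P = [[2, 3, 5]].
After inserting 7: P = [[2, 3, 5, 7]].
After inserting 6: P = [[2, 3, 5, 6], [7]].
After inserting 4: P = [[2, 3, 4, 6], [5], [7]].
After inserting 1: P = [[1, 3, 4, 6], [2], [5], [7]].

So P = [[1, 3, 4, 6], [2], [5], [7]], Q = [[1, 2, 3, 4], [5], [6], [7]].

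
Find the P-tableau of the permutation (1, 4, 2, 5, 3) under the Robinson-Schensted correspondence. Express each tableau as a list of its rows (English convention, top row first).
P = [[1, 2, 3], [4, 5]]

Insert 1: appended to row 1. P = [[1]].
Insert 4: appended to row 1. P = [[1, 4]].
Insert 2: 2 bumps 4 from row 1; 4 starts row 2. P = [[1, 2], [4]].
Insert 5: appended to row 1. P = [[1, 2, 5], [4]].
Insert 3: 3 bumps 5 from row 1; 5 appends to row 2. P = [[1, 2, 3], [4, 5]].

So P = [[1, 2, 3], [4, 5]].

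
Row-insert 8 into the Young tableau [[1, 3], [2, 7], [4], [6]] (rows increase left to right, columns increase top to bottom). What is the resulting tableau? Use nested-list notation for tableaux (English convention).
[[1, 3, 8], [2, 7], [4], [6]]

8 is larger than every entry of row 1, so it is appended to row 1. The new tableau is [[1, 3, 8], [2, 7], [4], [6]].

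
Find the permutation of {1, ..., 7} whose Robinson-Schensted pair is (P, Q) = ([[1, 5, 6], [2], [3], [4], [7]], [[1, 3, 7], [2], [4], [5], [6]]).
7 4 5 3 2 1 6

Reverse the RSK construction: for i from n down to 1, find the cell of Q containing i, remove the entry at that cell from P, and reverse-bump it up through P; the value ejected from row 1 is w(i).

Step i=7: Q has 7 at row 1, column 3; remove that cell from P, ejecting 6. So w(7) = 6. P is now [[1, 5], [2], [3], [4], [7]].
Step i=6: Q has 6 at row 5, column 1; remove 7 from row 5 of P and reverse-bump: 7 enters row 4 and ejects 4; 4 enters row 3 and ejects 3; 3 enters row 2 and ejects 2; 2 enters row 1 and ejects 1. So w(6) = 1. P is now [[2, 5], [3], [4], [7]].
Step i=5: Q has 5 at row 4, column 1; remove 7 from row 4 of P and reverse-bump: 7 enters row 3 and ejects 4; 4 enters row 2 and ejects 3; 3 enters row 1 and ejects 2. So w(5) = 2. P is now [[3, 5], [4], [7]].
Step i=4: Q has 4 at row 3, column 1; remove 7 from row 3 of P and reverse-bump: 7 enters row 2 and ejects 4; 4 enters row 1 and ejects 3. So w(4) = 3. P is now [[4, 5], [7]].
Step i=3: Q has 3 at row 1, column 2; remove that cell from P, ejecting 5. So w(3) = 5. P is now [[4], [7]].
Step i=2: Q has 2 at row 2, column 1; remove 7 from row 2 of P and reverse-bump: 7 enters row 1 and ejects 4. So w(2) = 4. P is now [[7]].
Step i=1: Q has 1 at row 1, column 1; remove that cell from P, ejecting 7. So w(1) = 7. P is now [].

So w = 7 4 5 3 2 1 6.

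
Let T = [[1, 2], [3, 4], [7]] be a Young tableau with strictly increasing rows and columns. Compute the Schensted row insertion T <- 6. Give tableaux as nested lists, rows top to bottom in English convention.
6 is larger than every entry of row 1, so it is appended to row 1. The new tableau is [[1, 2, 6], [3, 4], [7]].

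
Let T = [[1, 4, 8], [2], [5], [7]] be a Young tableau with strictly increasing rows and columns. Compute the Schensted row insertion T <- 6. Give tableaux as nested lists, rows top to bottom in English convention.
In row 1, 6 replaces 8 (the leftmost entry greater than 6); 8 is bumped to row 2. 8 is appended to row 2. The new tableau is [[1, 4, 6], [2, 8], [5], [7]].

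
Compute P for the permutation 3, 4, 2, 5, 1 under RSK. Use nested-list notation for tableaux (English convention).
Insert 3: appended to row 1. P = [[3]].
Insert 4: appended to row 1. P = [[3, 4]].
Insert 2: 2 bumps 3 from row 1; 3 starts row 2. P = [[2, 4], [3]].
Insert 5: appended to row 1. P = [[2, 4, 5], [3]].
Insert 1: 1 bumps 2 from row 1; 2 bumps 3 from row 2; 3 starts row 3. P = [[1, 4, 5], [2], [3]].

So P = [[1, 4, 5], [2], [3]].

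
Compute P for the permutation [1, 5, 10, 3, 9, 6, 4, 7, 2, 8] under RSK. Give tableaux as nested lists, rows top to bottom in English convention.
After inserting 1: P = [[1]].
After inserting 5: P = [[1, 5]].
After inserting 10: P = [[1, 5, 10]].
After inserting 3: P = [[1, 3, 10], [5]].
After inserting 9: P = [[1, 3, 9], [5, 10]].
After inserting 6: P = [[1, 3, 6], [5, 9], [10]].
After inserting 4: P = [[1, 3, 4], [5, 6], [9], [10]].
After inserting 7: P = [[1, 3, 4, 7], [5, 6], [9], [10]].
After inserting 2: P = [[1, 2, 4, 7], [3, 6], [5], [9], [10]].
After inserting 8: P = [[1, 2, 4, 7, 8], [3, 6], [5], [9], [10]].

So P = [[1, 2, 4, 7, 8], [3, 6], [5], [9], [10]].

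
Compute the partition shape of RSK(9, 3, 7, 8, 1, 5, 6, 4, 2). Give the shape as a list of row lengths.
[3, 3, 1, 1, 1]

RSK row insertion gives P = [[1, 2, 6], [3, 4, 8], [5], [7], [9]], which has shape [3, 3, 1, 1, 1].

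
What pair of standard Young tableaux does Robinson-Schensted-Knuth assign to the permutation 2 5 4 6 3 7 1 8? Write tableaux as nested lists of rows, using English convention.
Insert each entry of the permutation into P by Schensted row insertion, recording in Q the position of each new cell.

Insert 2: appended to row 1. P = [[2]].
Insert 5: appended to row 1. P = [[2, 5]].
Insert 4: 4 bumps 5 from row 1; 5 starts row 2. P = [[2, 4], [5]].
Insert 6: appended to row 1. P = [[2, 4, 6], [5]].
Insert 3: 3 bumps 4 from row 1; 4 bumps 5 from row 2; 5 starts row 3. P = [[2, 3, 6], [4], [5]].
Insert 7: appended to row 1. P = [[2, 3, 6, 7], [4], [5]].
Insert 1: 1 bumps 2 from row 1; 2 bumps 4 from row 2; 4 bumps 5 from row 3; 5 starts row 4. P = [[1, 3, 6, 7], [2], [4], [5]].
Insert 8: appended to row 1. P = [[1, 3, 6, 7, 8], [2], [4], [5]].

So P = [[1, 3, 6, 7, 8], [2], [4], [5]], Q = [[1, 2, 4, 6, 8], [3], [5], [7]].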